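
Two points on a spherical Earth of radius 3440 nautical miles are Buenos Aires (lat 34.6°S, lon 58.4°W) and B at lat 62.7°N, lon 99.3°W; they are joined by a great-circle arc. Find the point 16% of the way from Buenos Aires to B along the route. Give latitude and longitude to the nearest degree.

Write both endpoints as unit vectors p₁, p₂ with components (cos φ cos λ, cos φ sin λ, sin φ).
The central angle between the endpoints is δ = arccos(p₁·p₂) ≈ 1.792 rad (102.7°).
Interpolate at f = 0.16 with slerp weights a = sin((1−f)δ)/sin δ ≈ 1.023, b = sin(fδ)/sin δ ≈ 0.290.
p = a·p₁ + b·p₂ ≈ (0.420, -0.848, -0.323); φ = arcsin(p_z) ≈ -18.86°, λ = atan2(p_y, p_x) ≈ -63.68°.

≈ lat 19°S, lon 64°W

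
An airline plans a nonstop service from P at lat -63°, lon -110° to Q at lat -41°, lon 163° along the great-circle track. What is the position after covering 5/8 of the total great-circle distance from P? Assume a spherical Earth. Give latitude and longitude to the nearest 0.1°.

≈ lat -55.9°, lon -176.9°

Write both endpoints as unit vectors p₁, p₂ with components (cos φ cos λ, cos φ sin λ, sin φ).
The central angle between the endpoints is δ = arccos(p₁·p₂) ≈ 0.924 rad (53.0°).
Interpolate at f = 5/8 with slerp weights a = sin((1−f)δ)/sin δ ≈ 0.426, b = sin(fδ)/sin δ ≈ 0.684.
p = a·p₁ + b·p₂ ≈ (-0.560, -0.031, -0.828); φ = arcsin(p_z) ≈ -55.90°, λ = atan2(p_y, p_x) ≈ -176.87°.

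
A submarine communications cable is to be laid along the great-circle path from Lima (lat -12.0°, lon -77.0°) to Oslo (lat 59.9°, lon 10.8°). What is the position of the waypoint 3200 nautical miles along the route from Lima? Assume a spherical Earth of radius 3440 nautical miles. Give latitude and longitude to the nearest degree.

≈ lat 33°, lon -48°

Convert each endpoint to a unit vector on the sphere (x = cos φ cos λ, y = cos φ sin λ, z = sin φ).
The central angle between the endpoints is δ = arccos(p₁·p₂) ≈ 1.733 rad (99.3°). The total great-circle distance is δ·R ≈ 1.733 × 3440 ≈ 5960 nmi, so the target fraction is f = 3200/5960 ≈ 0.537.
Interpolate at f ≈ 0.537 with slerp weights a = sin((1−f)δ)/sin δ ≈ 0.728, b = sin(fδ)/sin δ ≈ 0.812.
p = a·p₁ + b·p₂ ≈ (0.560, -0.618, 0.551); φ = arcsin(p_z) ≈ 33.46°, λ = atan2(p_y, p_x) ≈ -47.79°.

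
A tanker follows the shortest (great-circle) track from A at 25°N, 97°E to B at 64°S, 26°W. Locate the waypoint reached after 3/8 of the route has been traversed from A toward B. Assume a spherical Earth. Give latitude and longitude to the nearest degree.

From cos δ = sin φ₁ sin φ₂ + cos φ₁ cos φ₂ cos Δλ, the central angle is δ ≈ 2.210 rad (126.6°).
Interpolate at f = 3/8 with slerp weights a = sin((1−f)δ)/sin δ ≈ 1.223, b = sin(fδ)/sin δ ≈ 0.918.
p = a·p₁ + b·p₂ ≈ (0.227, 0.924, -0.308); φ = arcsin(p_z) ≈ -17.95°, λ = atan2(p_y, p_x) ≈ 76.22°.

≈ 18°S, 76°E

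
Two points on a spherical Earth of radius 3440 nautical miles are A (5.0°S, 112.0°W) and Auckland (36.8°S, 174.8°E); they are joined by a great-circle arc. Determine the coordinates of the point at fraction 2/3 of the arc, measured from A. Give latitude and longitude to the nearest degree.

The haversine formula gives a central angle δ ≈ 1.284 rad (73.6°) between the endpoints.
Interpolate at f = 2/3 with slerp weights a = sin((1−f)δ)/sin δ ≈ 0.433, b = sin(fδ)/sin δ ≈ 0.787.
p = a·p₁ + b·p₂ ≈ (-0.789, -0.343, -0.509); φ = arcsin(p_z) ≈ -30.62°, λ = atan2(p_y, p_x) ≈ -156.54°.

≈ (31°S, 157°W)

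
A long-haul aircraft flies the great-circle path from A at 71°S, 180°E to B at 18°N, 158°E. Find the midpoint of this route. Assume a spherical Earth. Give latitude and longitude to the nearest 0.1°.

≈ 26.8°S, 163.6°E

The haversine formula gives a central angle δ ≈ 1.576 rad (90.3°) between the endpoints.
Interpolate at f = 1/2 with slerp weights a = sin((1−f)δ)/sin δ ≈ 0.709, b = sin(fδ)/sin δ ≈ 0.709.
p = a·p₁ + b·p₂ ≈ (-0.856, 0.253, -0.451); φ = arcsin(p_z) ≈ -26.82°, λ = atan2(p_y, p_x) ≈ 163.56°.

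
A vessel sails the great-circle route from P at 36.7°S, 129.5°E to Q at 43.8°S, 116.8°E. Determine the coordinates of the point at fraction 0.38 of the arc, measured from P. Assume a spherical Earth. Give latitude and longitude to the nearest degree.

Write both endpoints as unit vectors p₁, p₂ with components (cos φ cos λ, cos φ sin λ, sin φ).
The central angle between the endpoints is δ = arccos(p₁·p₂) ≈ 0.209 rad (12.0°).
Interpolate at f = 0.38 with slerp weights a = sin((1−f)δ)/sin δ ≈ 0.623, b = sin(fδ)/sin δ ≈ 0.382.
p = a·p₁ + b·p₂ ≈ (-0.442, 0.632, -0.637); φ = arcsin(p_z) ≈ -39.56°, λ = atan2(p_y, p_x) ≈ 124.99°.

≈ 40°S, 125°E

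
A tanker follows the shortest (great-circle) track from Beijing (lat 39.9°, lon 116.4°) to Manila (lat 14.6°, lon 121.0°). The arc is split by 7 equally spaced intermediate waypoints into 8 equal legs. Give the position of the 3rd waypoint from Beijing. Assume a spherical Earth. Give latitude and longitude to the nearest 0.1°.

From cos δ = sin φ₁ sin φ₂ + cos φ₁ cos φ₂ cos Δλ, the central angle is δ ≈ 0.447 rad (25.6°).
Interpolate at f = 3/8 with slerp weights a = sin((1−f)δ)/sin δ ≈ 0.638, b = sin(fδ)/sin δ ≈ 0.386.
p = a·p₁ + b·p₂ ≈ (-0.410, 0.759, 0.507); φ = arcsin(p_z) ≈ 30.43°, λ = atan2(p_y, p_x) ≈ 118.39°.

≈ lat 30.4°, lon 118.4°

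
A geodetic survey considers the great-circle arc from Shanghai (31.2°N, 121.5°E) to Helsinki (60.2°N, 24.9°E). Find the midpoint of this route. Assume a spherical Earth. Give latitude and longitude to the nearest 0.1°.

≈ 55.9°N, 89.8°E

Convert each endpoint to a unit vector on the sphere (x = cos φ cos λ, y = cos φ sin λ, z = sin φ).
The central angle between the endpoints is δ = arccos(p₁·p₂) ≈ 1.159 rad (66.4°).
Interpolate at f = 1/2 with slerp weights a = sin((1−f)δ)/sin δ ≈ 0.597, b = sin(fδ)/sin δ ≈ 0.597.
p = a·p₁ + b·p₂ ≈ (0.002, 0.561, 0.828); φ = arcsin(p_z) ≈ 55.89°, λ = atan2(p_y, p_x) ≈ 89.76°.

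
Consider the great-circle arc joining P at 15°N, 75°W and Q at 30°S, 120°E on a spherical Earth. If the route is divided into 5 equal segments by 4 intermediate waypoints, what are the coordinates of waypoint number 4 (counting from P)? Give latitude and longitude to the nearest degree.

≈ 48°S, 155°E

From cos δ = sin φ₁ sin φ₂ + cos φ₁ cos φ₂ cos Δλ, the central angle is δ ≈ 2.786 rad (159.6°).
Interpolate at f = 4/5 with slerp weights a = sin((1−f)δ)/sin δ ≈ 1.519, b = sin(fδ)/sin δ ≈ 2.272.
p = a·p₁ + b·p₂ ≈ (-0.604, 0.287, -0.743); φ = arcsin(p_z) ≈ -48.00°, λ = atan2(p_y, p_x) ≈ 154.57°.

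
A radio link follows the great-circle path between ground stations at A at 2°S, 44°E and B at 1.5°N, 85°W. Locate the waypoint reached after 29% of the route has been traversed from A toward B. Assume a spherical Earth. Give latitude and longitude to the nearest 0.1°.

≈ 1.4°S, 6.6°E

From cos δ = sin φ₁ sin φ₂ + cos φ₁ cos φ₂ cos Δλ, the central angle is δ ≈ 2.252 rad (129.0°).
Interpolate at f = 0.29 with slerp weights a = sin((1−f)δ)/sin δ ≈ 1.287, b = sin(fδ)/sin δ ≈ 0.782.
p = a·p₁ + b·p₂ ≈ (0.993, 0.114, -0.024); φ = arcsin(p_z) ≈ -1.40°, λ = atan2(p_y, p_x) ≈ 6.57°.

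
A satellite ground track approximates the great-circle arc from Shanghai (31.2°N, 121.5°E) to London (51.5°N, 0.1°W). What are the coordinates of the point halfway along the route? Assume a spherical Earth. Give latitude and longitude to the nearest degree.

Convert each endpoint to a unit vector on the sphere (x = cos φ cos λ, y = cos φ sin λ, z = sin φ).
The central angle between the endpoints is δ = arccos(p₁·p₂) ≈ 1.444 rad (82.7°).
Interpolate at f = 1/2 with slerp weights a = sin((1−f)δ)/sin δ ≈ 0.666, b = sin(fδ)/sin δ ≈ 0.666.
p = a·p₁ + b·p₂ ≈ (0.117, 0.485, 0.867); φ = arcsin(p_z) ≈ 60.06°, λ = atan2(p_y, p_x) ≈ 76.44°.

≈ (60°N, 76°E)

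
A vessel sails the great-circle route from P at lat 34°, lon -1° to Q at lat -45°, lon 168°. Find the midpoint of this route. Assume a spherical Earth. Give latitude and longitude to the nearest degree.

Write both endpoints as unit vectors p₁, p₂ with components (cos φ cos λ, cos φ sin λ, sin φ).
The central angle between the endpoints is δ = arccos(p₁·p₂) ≈ 2.900 rad (166.1°).
Interpolate at f = 1/2 with slerp weights a = sin((1−f)δ)/sin δ ≈ 4.142, b = sin(fδ)/sin δ ≈ 4.142.
p = a·p₁ + b·p₂ ≈ (0.569, 0.549, -0.613); φ = arcsin(p_z) ≈ -37.78°, λ = atan2(p_y, p_x) ≈ 44.00°.

≈ lat -38°, lon 44°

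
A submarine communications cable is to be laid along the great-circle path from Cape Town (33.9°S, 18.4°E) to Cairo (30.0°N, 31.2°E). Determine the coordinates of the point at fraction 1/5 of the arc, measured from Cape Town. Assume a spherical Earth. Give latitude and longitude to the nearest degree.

≈ (21°S, 21°E)

Write both endpoints as unit vectors p₁, p₂ with components (cos φ cos λ, cos φ sin λ, sin φ).
The central angle between the endpoints is δ = arccos(p₁·p₂) ≈ 1.135 rad (65.0°).
Interpolate at f = 1/5 with slerp weights a = sin((1−f)δ)/sin δ ≈ 0.870, b = sin(fδ)/sin δ ≈ 0.248.
p = a·p₁ + b·p₂ ≈ (0.869, 0.339, -0.361); φ = arcsin(p_z) ≈ -21.15°, λ = atan2(p_y, p_x) ≈ 21.33°.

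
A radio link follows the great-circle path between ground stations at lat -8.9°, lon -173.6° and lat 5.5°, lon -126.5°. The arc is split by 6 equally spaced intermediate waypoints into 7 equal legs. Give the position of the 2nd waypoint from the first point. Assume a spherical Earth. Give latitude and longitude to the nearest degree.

≈ lat -5°, lon -160°

Convert each endpoint to a unit vector on the sphere (x = cos φ cos λ, y = cos φ sin λ, z = sin φ).
The central angle between the endpoints is δ = arccos(p₁·p₂) ≈ 0.857 rad (49.1°).
Interpolate at f = 2/7 with slerp weights a = sin((1−f)δ)/sin δ ≈ 0.760, b = sin(fδ)/sin δ ≈ 0.321.
p = a·p₁ + b·p₂ ≈ (-0.936, -0.340, -0.087); φ = arcsin(p_z) ≈ -4.98°, λ = atan2(p_y, p_x) ≈ -160.02°.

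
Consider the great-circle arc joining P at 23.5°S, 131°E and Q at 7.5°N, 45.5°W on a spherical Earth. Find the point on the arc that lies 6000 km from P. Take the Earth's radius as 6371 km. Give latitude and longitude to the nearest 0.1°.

≈ 73.5°S, 93.3°E

Convert each endpoint to a unit vector on the sphere (x = cos φ cos λ, y = cos φ sin λ, z = sin φ).
The central angle between the endpoints is δ = arccos(p₁·p₂) ≈ 2.856 rad (163.7°). The total great-circle distance is δ·R ≈ 2.856 × 6371 ≈ 18197 km, so the target fraction is f = 6000/18197 ≈ 0.330.
Interpolate at f ≈ 0.330 with slerp weights a = sin((1−f)δ)/sin δ ≈ 3.345, b = sin(fδ)/sin δ ≈ 2.873.
p = a·p₁ + b·p₂ ≈ (-0.016, 0.284, -0.959); φ = arcsin(p_z) ≈ -73.50°, λ = atan2(p_y, p_x) ≈ 93.26°.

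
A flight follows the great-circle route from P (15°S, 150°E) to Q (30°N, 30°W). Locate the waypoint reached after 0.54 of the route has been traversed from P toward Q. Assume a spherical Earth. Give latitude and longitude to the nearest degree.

≈ (74°N, 150°E)

Convert each endpoint to a unit vector on the sphere (x = cos φ cos λ, y = cos φ sin λ, z = sin φ).
The central angle between the endpoints is δ = arccos(p₁·p₂) ≈ 2.880 rad (165.0°).
Interpolate at f = 0.54 with slerp weights a = sin((1−f)δ)/sin δ ≈ 3.747, b = sin(fδ)/sin δ ≈ 3.863.
p = a·p₁ + b·p₂ ≈ (-0.237, 0.137, 0.962); φ = arcsin(p_z) ≈ 74.10°, λ = atan2(p_y, p_x) ≈ 150.00°.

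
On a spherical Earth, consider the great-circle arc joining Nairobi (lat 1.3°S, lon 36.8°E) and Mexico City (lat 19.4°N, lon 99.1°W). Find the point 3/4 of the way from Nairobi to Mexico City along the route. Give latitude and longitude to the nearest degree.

From cos δ = sin φ₁ sin φ₂ + cos φ₁ cos φ₂ cos Δλ, the central angle is δ ≈ 2.325 rad (133.2°).
Interpolate at f = 3/4 with slerp weights a = sin((1−f)δ)/sin δ ≈ 0.753, b = sin(fδ)/sin δ ≈ 1.352.
p = a·p₁ + b·p₂ ≈ (0.401, -0.808, 0.432); φ = arcsin(p_z) ≈ 25.59°, λ = atan2(p_y, p_x) ≈ -63.57°.

≈ lat 26°N, lon 64°W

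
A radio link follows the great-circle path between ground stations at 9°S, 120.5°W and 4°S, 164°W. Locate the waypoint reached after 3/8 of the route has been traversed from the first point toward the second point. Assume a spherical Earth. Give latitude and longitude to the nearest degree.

≈ 8°S, 137°W

Write both endpoints as unit vectors p₁, p₂ with components (cos φ cos λ, cos φ sin λ, sin φ).
The central angle between the endpoints is δ = arccos(p₁·p₂) ≈ 0.759 rad (43.5°).
Interpolate at f = 3/8 with slerp weights a = sin((1−f)δ)/sin δ ≈ 0.664, b = sin(fδ)/sin δ ≈ 0.408.
p = a·p₁ + b·p₂ ≈ (-0.724, -0.677, -0.132); φ = arcsin(p_z) ≈ -7.60°, λ = atan2(p_y, p_x) ≈ -136.92°.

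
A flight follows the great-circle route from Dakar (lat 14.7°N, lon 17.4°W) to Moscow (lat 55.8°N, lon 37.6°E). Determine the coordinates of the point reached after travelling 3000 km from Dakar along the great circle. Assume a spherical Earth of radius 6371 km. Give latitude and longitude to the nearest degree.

The haversine formula gives a central angle δ ≈ 1.022 rad (58.6°) between the endpoints. The total great-circle distance is δ·R ≈ 1.022 × 6371 ≈ 6511 km, so the target fraction is f = 3000/6511 ≈ 0.461.
Interpolate at f ≈ 0.461 with slerp weights a = sin((1−f)δ)/sin δ ≈ 0.614, b = sin(fδ)/sin δ ≈ 0.532.
p = a·p₁ + b·p₂ ≈ (0.803, 0.005, 0.596); φ = arcsin(p_z) ≈ 36.55°, λ = atan2(p_y, p_x) ≈ 0.35°.

≈ lat 37°N, lon 0°E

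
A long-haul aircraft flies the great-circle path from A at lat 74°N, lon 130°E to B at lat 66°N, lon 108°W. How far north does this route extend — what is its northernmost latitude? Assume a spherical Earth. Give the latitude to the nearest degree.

The great circle lies in the plane with unit normal n̂ = (p₁ × p₂)/|p₁ × p₂|.
Here n̂_z ≈ +0.166; the vertex latitude is φ_max = arccos|n̂_z| ≈ 80.5°.
Check via Clairaut: cos φ_max = |cos φ₁| · sin C = cos(74.0°)·sin(36.9°) ≈ 0.166, again giving ≈ 80.5°.

≈ 80°N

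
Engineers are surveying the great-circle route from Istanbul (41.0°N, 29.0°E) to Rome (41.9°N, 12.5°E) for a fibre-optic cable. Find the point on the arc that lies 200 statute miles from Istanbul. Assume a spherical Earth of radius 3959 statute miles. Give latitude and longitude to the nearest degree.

≈ (41°N, 25°E)

Write both endpoints as unit vectors p₁, p₂ with components (cos φ cos λ, cos φ sin λ, sin φ).
The central angle between the endpoints is δ = arccos(p₁·p₂) ≈ 0.216 rad (12.4°). The total great-circle distance is δ·R ≈ 0.216 × 3959 ≈ 855 mi, so the target fraction is f = 200/855 ≈ 0.234.
Interpolate at f ≈ 0.234 with slerp weights a = sin((1−f)δ)/sin δ ≈ 0.769, b = sin(fδ)/sin δ ≈ 0.236.
p = a·p₁ + b·p₂ ≈ (0.679, 0.319, 0.662); φ = arcsin(p_z) ≈ 41.42°, λ = atan2(p_y, p_x) ≈ 25.19°.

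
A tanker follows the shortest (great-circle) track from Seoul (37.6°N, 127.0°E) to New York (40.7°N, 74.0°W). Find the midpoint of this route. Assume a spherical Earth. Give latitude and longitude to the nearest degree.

≈ (77°N, 160°W)

From cos δ = sin φ₁ sin φ₂ + cos φ₁ cos φ₂ cos Δλ, the central angle is δ ≈ 1.734 rad (99.4°).
Interpolate at f = 1/2 with slerp weights a = sin((1−f)δ)/sin δ ≈ 0.773, b = sin(fδ)/sin δ ≈ 0.773.
p = a·p₁ + b·p₂ ≈ (-0.207, -0.074, 0.976); φ = arcsin(p_z) ≈ 77.30°, λ = atan2(p_y, p_x) ≈ -160.28°.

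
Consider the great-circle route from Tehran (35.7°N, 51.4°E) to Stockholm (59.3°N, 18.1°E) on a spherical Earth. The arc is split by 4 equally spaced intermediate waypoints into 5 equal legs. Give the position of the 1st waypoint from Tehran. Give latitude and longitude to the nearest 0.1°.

From cos δ = sin φ₁ sin φ₂ + cos φ₁ cos φ₂ cos Δλ, the central angle is δ ≈ 0.558 rad (32.0°).
Interpolate at f = 1/5 with slerp weights a = sin((1−f)δ)/sin δ ≈ 0.815, b = sin(fδ)/sin δ ≈ 0.210.
p = a·p₁ + b·p₂ ≈ (0.515, 0.551, 0.657); φ = arcsin(p_z) ≈ 41.04°, λ = atan2(p_y, p_x) ≈ 46.92°.

≈ (41.0°N, 46.9°E)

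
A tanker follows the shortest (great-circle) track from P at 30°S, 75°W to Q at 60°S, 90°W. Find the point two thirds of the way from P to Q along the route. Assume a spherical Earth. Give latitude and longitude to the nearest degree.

Write both endpoints as unit vectors p₁, p₂ with components (cos φ cos λ, cos φ sin λ, sin φ).
The central angle between the endpoints is δ = arccos(p₁·p₂) ≈ 0.552 rad (31.6°).
Interpolate at f = 2/3 with slerp weights a = sin((1−f)δ)/sin δ ≈ 0.349, b = sin(fδ)/sin δ ≈ 0.686.
p = a·p₁ + b·p₂ ≈ (0.078, -0.635, -0.769); φ = arcsin(p_z) ≈ -50.23°, λ = atan2(p_y, p_x) ≈ -82.98°.

≈ 50°S, 83°W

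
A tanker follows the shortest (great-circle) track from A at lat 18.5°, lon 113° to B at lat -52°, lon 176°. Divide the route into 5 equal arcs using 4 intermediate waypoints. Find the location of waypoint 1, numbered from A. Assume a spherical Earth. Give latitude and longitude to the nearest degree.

≈ lat 3°, lon 123°

Write both endpoints as unit vectors p₁, p₂ with components (cos φ cos λ, cos φ sin λ, sin φ).
The central angle between the endpoints is δ = arccos(p₁·p₂) ≈ 1.556 rad (89.1°).
Interpolate at f = 1/5 with slerp weights a = sin((1−f)δ)/sin δ ≈ 0.947, b = sin(fδ)/sin δ ≈ 0.306.
p = a·p₁ + b·p₂ ≈ (-0.539, 0.840, 0.059); φ = arcsin(p_z) ≈ 3.40°, λ = atan2(p_y, p_x) ≈ 122.69°.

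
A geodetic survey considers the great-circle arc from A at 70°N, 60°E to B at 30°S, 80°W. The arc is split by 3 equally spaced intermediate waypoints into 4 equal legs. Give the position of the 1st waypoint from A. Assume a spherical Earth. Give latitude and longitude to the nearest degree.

Write both endpoints as unit vectors p₁, p₂ with components (cos φ cos λ, cos φ sin λ, sin φ).
The central angle between the endpoints is δ = arccos(p₁·p₂) ≈ 2.342 rad (134.2°).
Interpolate at f = 1/4 with slerp weights a = sin((1−f)δ)/sin δ ≈ 1.370, b = sin(fδ)/sin δ ≈ 0.770.
p = a·p₁ + b·p₂ ≈ (0.350, -0.251, 0.902); φ = arcsin(p_z) ≈ 64.48°, λ = atan2(p_y, p_x) ≈ -35.65°.

≈ 64°N, 36°W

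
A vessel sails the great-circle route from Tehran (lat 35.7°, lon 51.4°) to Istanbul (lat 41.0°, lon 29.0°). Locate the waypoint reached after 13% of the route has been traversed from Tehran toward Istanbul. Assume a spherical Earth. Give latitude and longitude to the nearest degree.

Write both endpoints as unit vectors p₁, p₂ with components (cos φ cos λ, cos φ sin λ, sin φ).
The central angle between the endpoints is δ = arccos(p₁·p₂) ≈ 0.319 rad (18.3°).
Interpolate at f = 0.13 with slerp weights a = sin((1−f)δ)/sin δ ≈ 0.874, b = sin(fδ)/sin δ ≈ 0.132.
p = a·p₁ + b·p₂ ≈ (0.530, 0.603, 0.597); φ = arcsin(p_z) ≈ 36.62°, λ = atan2(p_y, p_x) ≈ 48.68°.

≈ lat 37°, lon 49°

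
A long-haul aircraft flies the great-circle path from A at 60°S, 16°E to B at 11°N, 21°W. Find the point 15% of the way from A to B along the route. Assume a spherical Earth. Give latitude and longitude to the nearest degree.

The haversine formula gives a central angle δ ≈ 1.342 rad (76.9°) between the endpoints.
Interpolate at f = 0.15 with slerp weights a = sin((1−f)δ)/sin δ ≈ 0.933, b = sin(fδ)/sin δ ≈ 0.205.
p = a·p₁ + b·p₂ ≈ (0.637, 0.056, -0.769); φ = arcsin(p_z) ≈ -50.27°, λ = atan2(p_y, p_x) ≈ 5.06°.

≈ 50°S, 5°E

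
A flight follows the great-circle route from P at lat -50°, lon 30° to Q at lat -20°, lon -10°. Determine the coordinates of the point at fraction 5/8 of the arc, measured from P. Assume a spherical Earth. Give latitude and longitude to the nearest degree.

≈ lat -33°, lon 2°

Convert each endpoint to a unit vector on the sphere (x = cos φ cos λ, y = cos φ sin λ, z = sin φ).
The central angle between the endpoints is δ = arccos(p₁·p₂) ≈ 0.760 rad (43.6°).
Interpolate at f = 5/8 with slerp weights a = sin((1−f)δ)/sin δ ≈ 0.408, b = sin(fδ)/sin δ ≈ 0.664.
p = a·p₁ + b·p₂ ≈ (0.842, 0.023, -0.540); φ = arcsin(p_z) ≈ -32.66°, λ = atan2(p_y, p_x) ≈ 1.55°.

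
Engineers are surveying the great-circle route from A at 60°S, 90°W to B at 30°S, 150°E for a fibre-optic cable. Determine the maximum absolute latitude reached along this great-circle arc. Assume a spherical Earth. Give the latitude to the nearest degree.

The great circle lies in the plane with unit normal n̂ = (p₁ × p₂)/|p₁ × p₂|.
Here n̂_z ≈ -0.384; the vertex latitude is φ_max = arccos|n̂_z| ≈ 67.4°.
Check via Clairaut: cos φ_max = |cos φ₁| · sin C = cos(60.0°)·sin(129.8°) ≈ 0.384, again giving ≈ 67.4°.

≈ 67°S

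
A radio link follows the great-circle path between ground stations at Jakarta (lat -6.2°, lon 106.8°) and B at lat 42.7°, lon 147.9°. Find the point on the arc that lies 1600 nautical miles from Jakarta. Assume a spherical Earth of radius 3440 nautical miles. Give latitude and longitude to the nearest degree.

Write both endpoints as unit vectors p₁, p₂ with components (cos φ cos λ, cos φ sin λ, sin φ).
The central angle between the endpoints is δ = arccos(p₁·p₂) ≈ 1.073 rad (61.5°). The total great-circle distance is δ·R ≈ 1.073 × 3440 ≈ 3692 nmi, so the target fraction is f = 1600/3692 ≈ 0.433.
Interpolate at f ≈ 0.433 with slerp weights a = sin((1−f)δ)/sin δ ≈ 0.650, b = sin(fδ)/sin δ ≈ 0.510.
p = a·p₁ + b·p₂ ≈ (-0.505, 0.818, 0.276); φ = arcsin(p_z) ≈ 16.02°, λ = atan2(p_y, p_x) ≈ 121.67°.

≈ lat 16°, lon 122°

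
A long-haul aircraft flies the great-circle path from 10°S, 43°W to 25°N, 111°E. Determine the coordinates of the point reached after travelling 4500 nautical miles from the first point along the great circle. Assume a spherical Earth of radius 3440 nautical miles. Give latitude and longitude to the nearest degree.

≈ 30°N, 23°E

Write both endpoints as unit vectors p₁, p₂ with components (cos φ cos λ, cos φ sin λ, sin φ).
The central angle between the endpoints is δ = arccos(p₁·p₂) ≈ 2.637 rad (151.1°). The total great-circle distance is δ·R ≈ 2.637 × 3440 ≈ 9073 nmi, so the target fraction is f = 4500/9073 ≈ 0.496.
Interpolate at f ≈ 0.496 with slerp weights a = sin((1−f)δ)/sin δ ≈ 2.010, b = sin(fδ)/sin δ ≈ 1.999.
p = a·p₁ + b·p₂ ≈ (0.798, 0.341, 0.496); φ = arcsin(p_z) ≈ 29.73°, λ = atan2(p_y, p_x) ≈ 23.15°.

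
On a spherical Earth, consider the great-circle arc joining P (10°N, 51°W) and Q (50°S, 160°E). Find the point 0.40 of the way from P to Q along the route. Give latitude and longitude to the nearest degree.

Write both endpoints as unit vectors p₁, p₂ with components (cos φ cos λ, cos φ sin λ, sin φ).
The central angle between the endpoints is δ = arccos(p₁·p₂) ≈ 2.313 rad (132.5°).
Interpolate at f = 0.40 with slerp weights a = sin((1−f)δ)/sin δ ≈ 1.334, b = sin(fδ)/sin δ ≈ 1.083.
p = a·p₁ + b·p₂ ≈ (0.172, -0.783, -0.598); φ = arcsin(p_z) ≈ -36.74°, λ = atan2(p_y, p_x) ≈ -77.59°.

≈ (37°S, 78°W)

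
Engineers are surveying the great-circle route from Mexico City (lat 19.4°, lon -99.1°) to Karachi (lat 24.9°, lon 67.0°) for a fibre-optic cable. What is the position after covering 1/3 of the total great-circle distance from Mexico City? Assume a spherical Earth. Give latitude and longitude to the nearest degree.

From cos δ = sin φ₁ sin φ₂ + cos φ₁ cos φ₂ cos Δλ, the central angle is δ ≈ 2.333 rad (133.7°).
Interpolate at f = 1/3 with slerp weights a = sin((1−f)δ)/sin δ ≈ 1.383, b = sin(fδ)/sin δ ≈ 0.970.
p = a·p₁ + b·p₂ ≈ (0.138, -0.478, 0.868); φ = arcsin(p_z) ≈ 60.20°, λ = atan2(p_y, p_x) ≈ -73.93°.

≈ lat 60°, lon -74°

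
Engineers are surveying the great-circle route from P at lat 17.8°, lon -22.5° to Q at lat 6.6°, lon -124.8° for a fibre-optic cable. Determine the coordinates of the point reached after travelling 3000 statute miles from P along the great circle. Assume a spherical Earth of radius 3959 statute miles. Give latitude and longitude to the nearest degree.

Write both endpoints as unit vectors p₁, p₂ with components (cos φ cos λ, cos φ sin λ, sin φ).
The central angle between the endpoints is δ = arccos(p₁·p₂) ≈ 1.738 rad (99.6°). The total great-circle distance is δ·R ≈ 1.738 × 3959 ≈ 6880 mi, so the target fraction is f = 3000/6880 ≈ 0.436.
Interpolate at f ≈ 0.436 with slerp weights a = sin((1−f)δ)/sin δ ≈ 0.842, b = sin(fδ)/sin δ ≈ 0.697.
p = a·p₁ + b·p₂ ≈ (0.346, -0.875, 0.338); φ = arcsin(p_z) ≈ 19.73°, λ = atan2(p_y, p_x) ≈ -68.45°.

≈ lat 20°, lon -68°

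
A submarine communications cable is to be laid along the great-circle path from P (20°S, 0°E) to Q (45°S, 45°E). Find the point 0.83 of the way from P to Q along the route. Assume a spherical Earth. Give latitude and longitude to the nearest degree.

≈ (42°S, 35°E)

Convert each endpoint to a unit vector on the sphere (x = cos φ cos λ, y = cos φ sin λ, z = sin φ).
The central angle between the endpoints is δ = arccos(p₁·p₂) ≈ 0.779 rad (44.6°).
Interpolate at f = 0.83 with slerp weights a = sin((1−f)δ)/sin δ ≈ 0.188, b = sin(fδ)/sin δ ≈ 0.857.
p = a·p₁ + b·p₂ ≈ (0.605, 0.429, -0.671); φ = arcsin(p_z) ≈ -42.11°, λ = atan2(p_y, p_x) ≈ 35.31°.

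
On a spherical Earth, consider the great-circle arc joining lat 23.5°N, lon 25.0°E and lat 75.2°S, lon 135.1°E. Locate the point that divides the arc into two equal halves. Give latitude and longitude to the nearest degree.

≈ lat 33°S, lon 41°E

Convert each endpoint to a unit vector on the sphere (x = cos φ cos λ, y = cos φ sin λ, z = sin φ).
The central angle between the endpoints is δ = arccos(p₁·p₂) ≈ 2.056 rad (117.8°).
Interpolate at f = 1/2 with slerp weights a = sin((1−f)δ)/sin δ ≈ 0.968, b = sin(fδ)/sin δ ≈ 0.968.
p = a·p₁ + b·p₂ ≈ (0.629, 0.550, -0.550); φ = arcsin(p_z) ≈ -33.35°, λ = atan2(p_y, p_x) ≈ 41.13°.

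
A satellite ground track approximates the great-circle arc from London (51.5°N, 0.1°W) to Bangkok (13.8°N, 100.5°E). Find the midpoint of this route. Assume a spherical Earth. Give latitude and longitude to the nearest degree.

Write both endpoints as unit vectors p₁, p₂ with components (cos φ cos λ, cos φ sin λ, sin φ).
The central angle between the endpoints is δ = arccos(p₁·p₂) ≈ 1.495 rad (85.7°).
Interpolate at f = 1/2 with slerp weights a = sin((1−f)δ)/sin δ ≈ 0.682, b = sin(fδ)/sin δ ≈ 0.682.
p = a·p₁ + b·p₂ ≈ (0.304, 0.650, 0.696); φ = arcsin(p_z) ≈ 44.13°, λ = atan2(p_y, p_x) ≈ 64.96°.

≈ 44°N, 65°E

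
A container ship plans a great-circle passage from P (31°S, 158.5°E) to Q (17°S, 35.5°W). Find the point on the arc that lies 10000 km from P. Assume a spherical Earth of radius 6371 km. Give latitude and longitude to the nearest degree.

≈ (55°S, 53°W)

Convert each endpoint to a unit vector on the sphere (x = cos φ cos λ, y = cos φ sin λ, z = sin φ).
The central angle between the endpoints is δ = arccos(p₁·p₂) ≈ 2.272 rad (130.1°). The total great-circle distance is δ·R ≈ 2.272 × 6371 ≈ 14472 km, so the target fraction is f = 10000/14472 ≈ 0.691.
Interpolate at f ≈ 0.691 with slerp weights a = sin((1−f)δ)/sin δ ≈ 0.845, b = sin(fδ)/sin δ ≈ 1.308.
p = a·p₁ + b·p₂ ≈ (0.345, -0.461, -0.818); φ = arcsin(p_z) ≈ -54.84°, λ = atan2(p_y, p_x) ≈ -53.21°.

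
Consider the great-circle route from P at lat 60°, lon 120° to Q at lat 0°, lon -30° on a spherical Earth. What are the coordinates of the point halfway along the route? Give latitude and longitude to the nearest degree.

The haversine formula gives a central angle δ ≈ 2.019 rad (115.7°) between the endpoints.
Interpolate at f = 1/2 with slerp weights a = sin((1−f)δ)/sin δ ≈ 0.939, b = sin(fδ)/sin δ ≈ 0.939.
p = a·p₁ + b·p₂ ≈ (0.578, -0.063, 0.813); φ = arcsin(p_z) ≈ 54.42°, λ = atan2(p_y, p_x) ≈ -6.21°.

≈ lat 54°, lon -6°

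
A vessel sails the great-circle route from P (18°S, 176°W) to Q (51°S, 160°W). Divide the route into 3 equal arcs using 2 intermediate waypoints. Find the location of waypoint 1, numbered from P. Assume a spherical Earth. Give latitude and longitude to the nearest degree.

Write both endpoints as unit vectors p₁, p₂ with components (cos φ cos λ, cos φ sin λ, sin φ).
The central angle between the endpoints is δ = arccos(p₁·p₂) ≈ 0.617 rad (35.4°).
Interpolate at f = 1/3 with slerp weights a = sin((1−f)δ)/sin δ ≈ 0.691, b = sin(fδ)/sin δ ≈ 0.353.
p = a·p₁ + b·p₂ ≈ (-0.864, -0.122, -0.488); φ = arcsin(p_z) ≈ -29.20°, λ = atan2(p_y, p_x) ≈ -171.98°.

≈ (29°S, 172°W)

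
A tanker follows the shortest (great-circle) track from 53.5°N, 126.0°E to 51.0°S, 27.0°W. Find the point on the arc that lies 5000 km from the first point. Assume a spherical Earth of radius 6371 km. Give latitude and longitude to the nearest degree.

≈ 33°N, 68°E

Write both endpoints as unit vectors p₁, p₂ with components (cos φ cos λ, cos φ sin λ, sin φ).
The central angle between the endpoints is δ = arccos(p₁·p₂) ≈ 2.852 rad (163.4°). The total great-circle distance is δ·R ≈ 2.852 × 6371 ≈ 18168 km, so the target fraction is f = 5000/18168 ≈ 0.275.
Interpolate at f ≈ 0.275 with slerp weights a = sin((1−f)δ)/sin δ ≈ 3.076, b = sin(fδ)/sin δ ≈ 2.471.
p = a·p₁ + b·p₂ ≈ (0.310, 0.774, 0.552); φ = arcsin(p_z) ≈ 33.49°, λ = atan2(p_y, p_x) ≈ 68.15°.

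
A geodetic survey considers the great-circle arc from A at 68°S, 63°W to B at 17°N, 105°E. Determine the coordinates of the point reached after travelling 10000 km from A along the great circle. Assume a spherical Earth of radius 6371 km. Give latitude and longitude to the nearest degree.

Convert each endpoint to a unit vector on the sphere (x = cos φ cos λ, y = cos φ sin λ, z = sin φ).
The central angle between the endpoints is δ = arccos(p₁·p₂) ≈ 2.241 rad (128.4°). The total great-circle distance is δ·R ≈ 2.241 × 6371 ≈ 14280 km, so the target fraction is f = 10000/14280 ≈ 0.700.
Interpolate at f ≈ 0.700 with slerp weights a = sin((1−f)δ)/sin δ ≈ 0.794, b = sin(fδ)/sin δ ≈ 1.276.
p = a·p₁ + b·p₂ ≈ (-0.181, 0.914, -0.363); φ = arcsin(p_z) ≈ -21.31°, λ = atan2(p_y, p_x) ≈ 101.19°.

≈ 21°S, 101°E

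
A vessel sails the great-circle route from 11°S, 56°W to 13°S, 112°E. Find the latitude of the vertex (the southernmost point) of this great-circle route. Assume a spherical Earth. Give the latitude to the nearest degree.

The great circle lies in the plane with unit normal n̂ = (p₁ × p₂)/|p₁ × p₂|.
Here n̂_z ≈ +0.441; the vertex latitude is φ_max = arccos|n̂_z| ≈ 63.8°.
Check via Clairaut: cos φ_max = |cos φ₁| · sin C = cos(11.0°)·sin(153.3°) ≈ 0.441, again giving ≈ 63.8°.

≈ 64°S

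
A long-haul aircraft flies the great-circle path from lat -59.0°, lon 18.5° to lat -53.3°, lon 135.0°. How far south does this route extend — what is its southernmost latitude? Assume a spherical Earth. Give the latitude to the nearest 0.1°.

The great circle lies in the plane with unit normal n̂ = (p₁ × p₂)/|p₁ × p₂|.
Here n̂_z ≈ +0.330; the vertex latitude is φ_max = arccos|n̂_z| ≈ 70.7°.
Check via Clairaut: cos φ_max = |cos φ₁| · sin C = cos(59.0°)·sin(140.2°) ≈ 0.330, again giving ≈ 70.7°.

≈ -70.7°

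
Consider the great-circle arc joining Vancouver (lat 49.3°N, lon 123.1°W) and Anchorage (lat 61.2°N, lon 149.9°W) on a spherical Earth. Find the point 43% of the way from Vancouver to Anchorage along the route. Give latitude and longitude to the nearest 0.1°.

≈ lat 55.1°N, lon 132.6°W

Convert each endpoint to a unit vector on the sphere (x = cos φ cos λ, y = cos φ sin λ, z = sin φ).
The central angle between the endpoints is δ = arccos(p₁·p₂) ≈ 0.334 rad (19.1°).
Interpolate at f = 0.43 with slerp weights a = sin((1−f)δ)/sin δ ≈ 0.577, b = sin(fδ)/sin δ ≈ 0.437.
p = a·p₁ + b·p₂ ≈ (-0.388, -0.421, 0.820); φ = arcsin(p_z) ≈ 55.11°, λ = atan2(p_y, p_x) ≈ -132.64°.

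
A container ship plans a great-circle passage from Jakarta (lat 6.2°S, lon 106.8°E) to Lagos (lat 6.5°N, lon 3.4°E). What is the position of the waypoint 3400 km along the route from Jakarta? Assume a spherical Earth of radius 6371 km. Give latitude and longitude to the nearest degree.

≈ lat 3°S, lon 76°E

Convert each endpoint to a unit vector on the sphere (x = cos φ cos λ, y = cos φ sin λ, z = sin φ).
The central angle between the endpoints is δ = arccos(p₁·p₂) ≈ 1.814 rad (104.0°). The total great-circle distance is δ·R ≈ 1.814 × 6371 ≈ 11559 km, so the target fraction is f = 3400/11559 ≈ 0.294.
Interpolate at f ≈ 0.294 with slerp weights a = sin((1−f)δ)/sin δ ≈ 0.987, b = sin(fδ)/sin δ ≈ 0.524.
p = a·p₁ + b·p₂ ≈ (0.236, 0.971, -0.047); φ = arcsin(p_z) ≈ -2.71°, λ = atan2(p_y, p_x) ≈ 76.32°.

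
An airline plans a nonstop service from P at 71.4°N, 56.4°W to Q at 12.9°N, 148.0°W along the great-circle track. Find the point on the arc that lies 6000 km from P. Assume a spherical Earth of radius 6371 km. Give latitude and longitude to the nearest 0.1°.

Write both endpoints as unit vectors p₁, p₂ with components (cos φ cos λ, cos φ sin λ, sin φ).
The central angle between the endpoints is δ = arccos(p₁·p₂) ≈ 1.366 rad (78.3°). The total great-circle distance is δ·R ≈ 1.366 × 6371 ≈ 8706 km, so the target fraction is f = 6000/8706 ≈ 0.689.
Interpolate at f ≈ 0.689 with slerp weights a = sin((1−f)δ)/sin δ ≈ 0.421, b = sin(fδ)/sin δ ≈ 0.826.
p = a·p₁ + b·p₂ ≈ (-0.608, -0.538, 0.583); φ = arcsin(p_z) ≈ 35.67°, λ = atan2(p_y, p_x) ≈ -138.49°.

≈ 35.7°N, 138.5°W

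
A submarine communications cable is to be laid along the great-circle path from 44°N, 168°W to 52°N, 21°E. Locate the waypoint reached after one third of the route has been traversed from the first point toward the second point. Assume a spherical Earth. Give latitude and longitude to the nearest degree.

From cos δ = sin φ₁ sin φ₂ + cos φ₁ cos φ₂ cos Δλ, the central angle is δ ≈ 1.461 rad (83.7°).
Interpolate at f = 1/3 with slerp weights a = sin((1−f)δ)/sin δ ≈ 0.832, b = sin(fδ)/sin δ ≈ 0.471.
p = a·p₁ + b·p₂ ≈ (-0.315, -0.021, 0.949); φ = arcsin(p_z) ≈ 71.61°, λ = atan2(p_y, p_x) ≈ -176.26°.

≈ 72°N, 176°W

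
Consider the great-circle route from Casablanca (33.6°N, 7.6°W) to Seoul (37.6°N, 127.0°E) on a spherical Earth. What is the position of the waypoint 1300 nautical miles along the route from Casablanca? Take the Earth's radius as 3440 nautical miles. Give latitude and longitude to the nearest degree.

Convert each endpoint to a unit vector on the sphere (x = cos φ cos λ, y = cos φ sin λ, z = sin φ).
The central angle between the endpoints is δ = arccos(p₁·p₂) ≈ 1.697 rad (97.2°). The total great-circle distance is δ·R ≈ 1.697 × 3440 ≈ 5837 nmi, so the target fraction is f = 1300/5837 ≈ 0.223.
Interpolate at f ≈ 0.223 with slerp weights a = sin((1−f)δ)/sin δ ≈ 0.976, b = sin(fδ)/sin δ ≈ 0.372.
p = a·p₁ + b·p₂ ≈ (0.629, 0.128, 0.767); φ = arcsin(p_z) ≈ 50.10°, λ = atan2(p_y, p_x) ≈ 11.49°.

≈ 50°N, 11°E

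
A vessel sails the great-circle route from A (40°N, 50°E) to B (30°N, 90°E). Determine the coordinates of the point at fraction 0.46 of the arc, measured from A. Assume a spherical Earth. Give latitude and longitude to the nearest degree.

≈ (37°N, 70°E)

Convert each endpoint to a unit vector on the sphere (x = cos φ cos λ, y = cos φ sin λ, z = sin φ).
The central angle between the endpoints is δ = arccos(p₁·p₂) ≈ 0.592 rad (33.9°).
Interpolate at f = 0.46 with slerp weights a = sin((1−f)δ)/sin δ ≈ 0.563, b = sin(fδ)/sin δ ≈ 0.482.
p = a·p₁ + b·p₂ ≈ (0.277, 0.748, 0.603); φ = arcsin(p_z) ≈ 37.09°, λ = atan2(p_y, p_x) ≈ 69.66°.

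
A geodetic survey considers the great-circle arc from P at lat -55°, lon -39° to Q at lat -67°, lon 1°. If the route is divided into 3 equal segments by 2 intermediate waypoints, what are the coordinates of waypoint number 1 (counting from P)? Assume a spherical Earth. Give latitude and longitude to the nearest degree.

Write both endpoints as unit vectors p₁, p₂ with components (cos φ cos λ, cos φ sin λ, sin φ).
The central angle between the endpoints is δ = arccos(p₁·p₂) ≈ 0.388 rad (22.2°).
Interpolate at f = 1/3 with slerp weights a = sin((1−f)δ)/sin δ ≈ 0.676, b = sin(fδ)/sin δ ≈ 0.341.
p = a·p₁ + b·p₂ ≈ (0.435, -0.242, -0.868); φ = arcsin(p_z) ≈ -60.18°, λ = atan2(p_y, p_x) ≈ -29.09°.

≈ lat -60°, lon -29°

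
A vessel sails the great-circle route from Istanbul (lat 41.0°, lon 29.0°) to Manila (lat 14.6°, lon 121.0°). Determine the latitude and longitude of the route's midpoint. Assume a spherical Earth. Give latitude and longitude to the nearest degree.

Write both endpoints as unit vectors p₁, p₂ with components (cos φ cos λ, cos φ sin λ, sin φ).
The central angle between the endpoints is δ = arccos(p₁·p₂) ≈ 1.430 rad (82.0°).
Interpolate at f = 1/2 with slerp weights a = sin((1−f)δ)/sin δ ≈ 0.662, b = sin(fδ)/sin δ ≈ 0.662.
p = a·p₁ + b·p₂ ≈ (0.107, 0.792, 0.601); φ = arcsin(p_z) ≈ 36.97°, λ = atan2(p_y, p_x) ≈ 82.30°.

≈ lat 37°, lon 82°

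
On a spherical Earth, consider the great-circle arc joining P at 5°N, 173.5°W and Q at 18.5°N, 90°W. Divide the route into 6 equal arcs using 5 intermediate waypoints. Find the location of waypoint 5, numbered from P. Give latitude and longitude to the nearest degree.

≈ 19°N, 104°W

Convert each endpoint to a unit vector on the sphere (x = cos φ cos λ, y = cos φ sin λ, z = sin φ).
The central angle between the endpoints is δ = arccos(p₁·p₂) ≈ 1.436 rad (82.3°).
Interpolate at f = 5/6 with slerp weights a = sin((1−f)δ)/sin δ ≈ 0.239, b = sin(fδ)/sin δ ≈ 0.939.
p = a·p₁ + b·p₂ ≈ (-0.237, -0.918, 0.319); φ = arcsin(p_z) ≈ 18.60°, λ = atan2(p_y, p_x) ≈ -104.47°.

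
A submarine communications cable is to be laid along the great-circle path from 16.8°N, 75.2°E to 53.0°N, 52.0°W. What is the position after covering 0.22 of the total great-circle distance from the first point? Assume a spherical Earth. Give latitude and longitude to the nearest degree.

Convert each endpoint to a unit vector on the sphere (x = cos φ cos λ, y = cos φ sin λ, z = sin φ).
The central angle between the endpoints is δ = arccos(p₁·p₂) ≈ 1.689 rad (96.7°).
Interpolate at f = 0.22 with slerp weights a = sin((1−f)δ)/sin δ ≈ 0.975, b = sin(fδ)/sin δ ≈ 0.366.
p = a·p₁ + b·p₂ ≈ (0.374, 0.729, 0.574); φ = arcsin(p_z) ≈ 35.01°, λ = atan2(p_y, p_x) ≈ 62.85°.

≈ 35°N, 63°E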